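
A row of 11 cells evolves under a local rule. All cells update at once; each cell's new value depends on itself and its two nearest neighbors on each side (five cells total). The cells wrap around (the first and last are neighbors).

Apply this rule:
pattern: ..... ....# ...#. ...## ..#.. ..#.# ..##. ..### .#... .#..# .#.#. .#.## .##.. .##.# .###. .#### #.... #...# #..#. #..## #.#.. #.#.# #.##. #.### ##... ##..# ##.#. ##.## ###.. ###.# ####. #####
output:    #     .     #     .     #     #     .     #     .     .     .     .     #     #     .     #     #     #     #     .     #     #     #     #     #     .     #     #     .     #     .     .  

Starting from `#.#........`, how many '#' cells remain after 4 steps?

step 1: #.#.#####.#
step 2: ###.##..###
step 3: ..####..##.
step 4: #.##.....##
count of #: 5

5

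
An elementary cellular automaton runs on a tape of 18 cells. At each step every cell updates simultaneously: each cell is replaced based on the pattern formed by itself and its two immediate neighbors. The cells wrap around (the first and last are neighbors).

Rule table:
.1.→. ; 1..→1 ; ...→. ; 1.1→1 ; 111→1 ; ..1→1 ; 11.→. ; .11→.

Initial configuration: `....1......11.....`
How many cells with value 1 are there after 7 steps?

step 1: ...1.1....1..1....
step 2: ..1.1.1..1.11.1...
step 3: .1.1.1.11.1..1.1..
step 4: 1.1.1.1..1.11.1.1.
step 5: .1.1.1.11.1..1.1.1
step 6: 1.1.1.1..1.11.1.1.  (repeats step 4; period 2)
step 7: .1.1.1.11.1..1.1.1
count of 1: 9

9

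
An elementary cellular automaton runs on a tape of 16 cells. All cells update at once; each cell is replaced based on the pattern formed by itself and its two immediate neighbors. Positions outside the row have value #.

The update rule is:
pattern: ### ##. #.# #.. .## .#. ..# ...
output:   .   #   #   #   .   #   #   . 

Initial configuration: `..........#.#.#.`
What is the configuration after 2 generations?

##......#.......

#........#######
##......#.......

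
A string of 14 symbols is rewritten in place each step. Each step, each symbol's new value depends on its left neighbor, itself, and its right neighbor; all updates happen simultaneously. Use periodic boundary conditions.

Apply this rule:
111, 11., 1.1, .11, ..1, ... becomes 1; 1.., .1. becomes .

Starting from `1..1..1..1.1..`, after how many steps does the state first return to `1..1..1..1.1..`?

step 1: ..1..1..1.1..1
step 2: .1..1..1.1..1.
step 3: 1..1..1.1..1..
step 4: ..1..1.1..1..1
step 5: .1..1.1..1..1.
step 6: 1..1.1..1..1..
step 7: ..1.1..1..1..1
step 8: .1.1..1..1..1.
step 9: 1.1..1..1..1..
step 10: .1..1..1..1..1
step 11: 1..1..1..1..1.
step 12: ..1..1..1..1.1
step 13: .1..1..1..1.1.
step 14: 1..1..1..1.1..

14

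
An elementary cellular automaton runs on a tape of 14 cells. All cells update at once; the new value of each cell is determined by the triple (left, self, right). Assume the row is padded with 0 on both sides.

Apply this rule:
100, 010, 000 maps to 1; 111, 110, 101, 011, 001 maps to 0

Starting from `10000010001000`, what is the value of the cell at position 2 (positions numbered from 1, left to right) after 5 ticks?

1

tick 1: 11111011101111
tick 2: 00000000000000
tick 3: 11111111111111
tick 4: 00000000000000  (repeats tick 2; period 2)
tick 5: 11111111111111
position 2 holds 1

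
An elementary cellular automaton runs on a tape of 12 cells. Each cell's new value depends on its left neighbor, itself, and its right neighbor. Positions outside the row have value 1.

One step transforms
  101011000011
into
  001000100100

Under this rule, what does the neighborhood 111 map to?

0

At position 11 the neighborhood is 111; the next row has 0 there.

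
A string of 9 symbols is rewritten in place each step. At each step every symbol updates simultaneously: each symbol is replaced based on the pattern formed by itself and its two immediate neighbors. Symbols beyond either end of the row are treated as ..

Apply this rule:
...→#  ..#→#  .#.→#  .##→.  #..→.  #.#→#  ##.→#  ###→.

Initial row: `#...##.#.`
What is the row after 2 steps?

#.##.###.
##.##..#.

##.##..#.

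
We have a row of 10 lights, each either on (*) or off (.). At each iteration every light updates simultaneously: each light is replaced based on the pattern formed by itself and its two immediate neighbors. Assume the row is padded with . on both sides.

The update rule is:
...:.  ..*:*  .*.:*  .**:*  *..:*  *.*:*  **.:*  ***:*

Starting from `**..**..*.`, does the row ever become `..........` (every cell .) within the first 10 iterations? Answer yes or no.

iteration 1: **********
iteration 2: **********  (fixed point — unchanged through iteration 10)
iteration 10 is **********, still not uniform .

no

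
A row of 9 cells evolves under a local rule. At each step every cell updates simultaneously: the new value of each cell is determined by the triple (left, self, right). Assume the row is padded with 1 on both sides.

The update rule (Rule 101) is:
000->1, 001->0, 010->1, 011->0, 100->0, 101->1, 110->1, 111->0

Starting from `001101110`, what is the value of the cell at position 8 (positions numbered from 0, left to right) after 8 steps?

0

000110011
010010000
110010110
010011011
110001100
010100100
111100100
000100100
position 8 holds 0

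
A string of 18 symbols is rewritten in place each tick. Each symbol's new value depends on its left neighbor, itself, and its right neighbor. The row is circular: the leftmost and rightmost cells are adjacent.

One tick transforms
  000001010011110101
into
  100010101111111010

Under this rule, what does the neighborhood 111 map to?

At position 11 the neighborhood is 111; the next row has 1 there.

1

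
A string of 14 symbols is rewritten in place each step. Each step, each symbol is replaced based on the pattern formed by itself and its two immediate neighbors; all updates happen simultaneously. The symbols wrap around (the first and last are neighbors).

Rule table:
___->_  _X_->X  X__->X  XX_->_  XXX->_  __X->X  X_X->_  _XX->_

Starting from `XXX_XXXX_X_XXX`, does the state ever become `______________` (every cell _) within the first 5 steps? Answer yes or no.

step 1: _________X____
step 2: ________XXX___
step 3: _______X___X__
step 4: ______XXX_XXX_
step 5: _____X_______X
step 5 is _____X_______X, still not uniform _

no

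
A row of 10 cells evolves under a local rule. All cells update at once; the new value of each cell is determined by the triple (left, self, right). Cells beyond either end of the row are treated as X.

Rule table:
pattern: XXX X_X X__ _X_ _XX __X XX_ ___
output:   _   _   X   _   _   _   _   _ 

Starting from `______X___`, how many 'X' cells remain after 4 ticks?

2

tick 1: X______X__
tick 2: _X______X_
tick 3: __X_______
tick 4: X__X______
count of X: 2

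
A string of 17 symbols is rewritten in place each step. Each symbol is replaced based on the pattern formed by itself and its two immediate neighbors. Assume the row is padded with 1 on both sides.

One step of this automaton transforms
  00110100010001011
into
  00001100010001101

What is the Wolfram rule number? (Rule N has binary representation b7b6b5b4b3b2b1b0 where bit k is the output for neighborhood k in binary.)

164

position 16: 111 → 1  (bit 7 = 1)
position 3: 110 → 0  (bit 6 = 0)
position 4: 101 → 1  (bit 5 = 1)
position 0: 100 → 0  (bit 4 = 0)
position 2: 011 → 0  (bit 3 = 0)
position 5: 010 → 1  (bit 2 = 1)
position 1: 001 → 0  (bit 1 = 0)
position 7: 000 → 0  (bit 0 = 0)
bits b7..b0 = 10100100 = 164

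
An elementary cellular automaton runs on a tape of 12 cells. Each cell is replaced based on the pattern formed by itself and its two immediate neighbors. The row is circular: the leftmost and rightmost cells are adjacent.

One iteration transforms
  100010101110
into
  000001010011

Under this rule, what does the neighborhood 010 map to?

0

At position 0 the neighborhood is 010; the next row has 0 there.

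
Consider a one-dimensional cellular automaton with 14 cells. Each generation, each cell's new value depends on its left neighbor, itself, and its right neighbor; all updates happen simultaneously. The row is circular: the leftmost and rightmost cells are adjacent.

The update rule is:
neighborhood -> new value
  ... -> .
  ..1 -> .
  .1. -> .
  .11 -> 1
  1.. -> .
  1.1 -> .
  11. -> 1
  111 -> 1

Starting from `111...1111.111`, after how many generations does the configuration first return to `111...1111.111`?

1

111...1111.111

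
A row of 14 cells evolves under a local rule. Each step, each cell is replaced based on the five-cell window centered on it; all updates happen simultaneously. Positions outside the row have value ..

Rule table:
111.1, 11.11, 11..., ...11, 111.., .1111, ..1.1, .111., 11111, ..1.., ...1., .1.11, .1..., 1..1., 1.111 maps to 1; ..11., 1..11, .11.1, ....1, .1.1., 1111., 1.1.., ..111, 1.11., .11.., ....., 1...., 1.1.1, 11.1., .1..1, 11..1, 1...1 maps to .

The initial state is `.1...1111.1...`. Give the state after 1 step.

111.1.1.1..1..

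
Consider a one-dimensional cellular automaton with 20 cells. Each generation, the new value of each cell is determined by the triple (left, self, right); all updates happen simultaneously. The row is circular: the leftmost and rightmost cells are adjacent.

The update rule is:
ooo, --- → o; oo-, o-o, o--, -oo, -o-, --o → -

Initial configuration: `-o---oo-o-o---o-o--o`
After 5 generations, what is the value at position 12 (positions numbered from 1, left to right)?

o

generation 1: ---o--------o-------
generation 2: oo---oooooo---oooooo
generation 3: o--o--oooo--o--ooooo
generation 4: -------oo-------oooo
generation 5: -ooooo----ooooo--oo-
position 12 holds o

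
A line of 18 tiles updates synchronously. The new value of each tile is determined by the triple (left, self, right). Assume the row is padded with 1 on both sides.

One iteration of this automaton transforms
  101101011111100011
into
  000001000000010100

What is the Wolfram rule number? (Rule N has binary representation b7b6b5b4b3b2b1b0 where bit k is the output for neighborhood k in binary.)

position 8: 111 → 0  (bit 7 = 0)
position 0: 110 → 0  (bit 6 = 0)
position 1: 101 → 0  (bit 5 = 0)
position 13: 100 → 1  (bit 4 = 1)
position 2: 011 → 0  (bit 3 = 0)
position 5: 010 → 1  (bit 2 = 1)
position 15: 001 → 1  (bit 1 = 1)
position 14: 000 → 0  (bit 0 = 0)
bits b7..b0 = 00010110 = 22

22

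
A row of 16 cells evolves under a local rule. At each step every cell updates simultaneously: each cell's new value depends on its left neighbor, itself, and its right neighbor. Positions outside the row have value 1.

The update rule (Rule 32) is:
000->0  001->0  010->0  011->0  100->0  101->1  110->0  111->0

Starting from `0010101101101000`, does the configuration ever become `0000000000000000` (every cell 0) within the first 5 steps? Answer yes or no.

yes

0001010010010000
0000100000000000
0000000000000000
all cells are 0 at step 3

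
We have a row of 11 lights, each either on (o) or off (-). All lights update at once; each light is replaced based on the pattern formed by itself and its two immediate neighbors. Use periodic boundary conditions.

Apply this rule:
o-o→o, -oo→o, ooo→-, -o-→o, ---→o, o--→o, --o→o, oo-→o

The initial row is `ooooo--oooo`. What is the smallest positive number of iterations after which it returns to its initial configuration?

2

iteration 1: ----oooo---
iteration 2: ooooo--oooo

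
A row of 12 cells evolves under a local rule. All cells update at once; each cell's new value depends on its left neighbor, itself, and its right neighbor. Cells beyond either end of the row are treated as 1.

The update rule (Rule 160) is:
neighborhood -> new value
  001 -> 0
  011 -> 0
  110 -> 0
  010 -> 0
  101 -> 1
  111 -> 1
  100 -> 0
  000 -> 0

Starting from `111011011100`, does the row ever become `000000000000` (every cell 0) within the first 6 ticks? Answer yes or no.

yes

110100101000
101000010000
010000000000
100000000000
000000000000
all cells are 0 at tick 5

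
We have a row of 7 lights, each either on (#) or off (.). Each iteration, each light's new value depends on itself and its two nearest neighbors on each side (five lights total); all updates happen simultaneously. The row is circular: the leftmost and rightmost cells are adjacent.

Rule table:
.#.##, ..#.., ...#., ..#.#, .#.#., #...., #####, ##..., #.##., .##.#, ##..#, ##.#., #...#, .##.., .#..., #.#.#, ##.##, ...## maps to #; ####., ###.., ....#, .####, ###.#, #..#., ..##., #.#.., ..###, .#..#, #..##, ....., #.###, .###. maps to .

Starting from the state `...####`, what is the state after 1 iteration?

###....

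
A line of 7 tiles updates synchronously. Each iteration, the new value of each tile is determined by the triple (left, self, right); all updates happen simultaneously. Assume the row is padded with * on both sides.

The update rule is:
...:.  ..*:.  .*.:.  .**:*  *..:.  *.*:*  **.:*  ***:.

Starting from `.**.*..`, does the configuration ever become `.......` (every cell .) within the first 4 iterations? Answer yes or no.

****...
...*...
.......
all cells are . at iteration 3

yes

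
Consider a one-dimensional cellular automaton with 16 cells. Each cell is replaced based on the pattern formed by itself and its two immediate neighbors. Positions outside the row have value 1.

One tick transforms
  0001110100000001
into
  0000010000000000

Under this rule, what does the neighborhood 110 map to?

At position 5 the neighborhood is 110; the next row has 1 there.

1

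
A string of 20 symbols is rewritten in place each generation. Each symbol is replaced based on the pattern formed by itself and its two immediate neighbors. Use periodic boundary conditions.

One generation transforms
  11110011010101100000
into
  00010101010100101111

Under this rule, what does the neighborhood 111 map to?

0

At position 1 the neighborhood is 111; the next row has 0 there.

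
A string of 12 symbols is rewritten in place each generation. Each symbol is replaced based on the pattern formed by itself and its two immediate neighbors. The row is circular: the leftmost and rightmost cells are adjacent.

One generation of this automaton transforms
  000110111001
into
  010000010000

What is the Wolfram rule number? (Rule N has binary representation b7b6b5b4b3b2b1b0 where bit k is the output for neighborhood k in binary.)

position 7: 111 → 1  (bit 7 = 1)
position 4: 110 → 0  (bit 6 = 0)
position 5: 101 → 0  (bit 5 = 0)
position 0: 100 → 0  (bit 4 = 0)
position 3: 011 → 0  (bit 3 = 0)
position 11: 010 → 0  (bit 2 = 0)
position 2: 001 → 0  (bit 1 = 0)
position 1: 000 → 1  (bit 0 = 1)
bits b7..b0 = 10000001 = 129

129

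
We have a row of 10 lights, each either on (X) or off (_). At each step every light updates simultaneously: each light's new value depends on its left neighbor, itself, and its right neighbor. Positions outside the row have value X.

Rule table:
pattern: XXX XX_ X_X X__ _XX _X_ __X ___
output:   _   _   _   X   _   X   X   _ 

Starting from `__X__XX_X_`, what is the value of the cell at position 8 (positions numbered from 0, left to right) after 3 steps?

_

XXXXX___X_
_____X_XX_
X___XX____
position 8 holds _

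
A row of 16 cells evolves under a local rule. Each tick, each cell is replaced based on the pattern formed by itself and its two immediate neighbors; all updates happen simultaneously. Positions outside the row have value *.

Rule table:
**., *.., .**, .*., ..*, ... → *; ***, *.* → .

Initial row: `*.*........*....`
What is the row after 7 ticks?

*.**************
*.*.............
*.**************  (repeats tick 1; period 2)
tick 7: *.**************

*.**************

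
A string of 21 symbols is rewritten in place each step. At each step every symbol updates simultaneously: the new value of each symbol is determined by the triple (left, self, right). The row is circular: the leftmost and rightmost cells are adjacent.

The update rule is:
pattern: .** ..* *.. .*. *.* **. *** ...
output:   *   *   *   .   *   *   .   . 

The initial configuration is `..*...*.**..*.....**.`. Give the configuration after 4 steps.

.**.**..***..***.....

.*.*.*.*****.*...****
*.*.*.**...**.*.**..*
**.*.****.****.******
.**.**..***..***.....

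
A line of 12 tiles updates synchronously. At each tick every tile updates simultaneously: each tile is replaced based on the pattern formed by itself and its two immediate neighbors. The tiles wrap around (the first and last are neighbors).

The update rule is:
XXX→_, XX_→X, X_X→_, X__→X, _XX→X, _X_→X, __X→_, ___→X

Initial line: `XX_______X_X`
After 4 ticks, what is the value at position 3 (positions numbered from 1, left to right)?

tick 1: _XXXXXXX_X_X
tick 2: _X_____X_X_X
tick 3: _XXXXX_X_X_X
tick 4: _X___X_X_X_X
position 3 holds _

_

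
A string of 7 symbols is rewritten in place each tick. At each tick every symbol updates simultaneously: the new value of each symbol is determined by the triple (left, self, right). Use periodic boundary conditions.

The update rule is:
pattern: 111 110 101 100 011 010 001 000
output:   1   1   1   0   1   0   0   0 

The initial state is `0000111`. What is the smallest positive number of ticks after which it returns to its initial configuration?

1

0000111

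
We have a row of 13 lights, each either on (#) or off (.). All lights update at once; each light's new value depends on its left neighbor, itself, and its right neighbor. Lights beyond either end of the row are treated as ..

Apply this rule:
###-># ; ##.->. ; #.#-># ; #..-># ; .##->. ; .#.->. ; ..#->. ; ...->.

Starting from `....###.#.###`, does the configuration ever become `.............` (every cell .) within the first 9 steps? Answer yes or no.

yes

step 1: .....#.#.#.#.
step 2: ......#.#.#.#
step 3: .......#.#.#.
step 4: ........#.#.#
step 5: .........#.#.
step 6: ..........#.#
step 7: ...........#.
step 8: ............#
step 9: .............
all cells are . at step 9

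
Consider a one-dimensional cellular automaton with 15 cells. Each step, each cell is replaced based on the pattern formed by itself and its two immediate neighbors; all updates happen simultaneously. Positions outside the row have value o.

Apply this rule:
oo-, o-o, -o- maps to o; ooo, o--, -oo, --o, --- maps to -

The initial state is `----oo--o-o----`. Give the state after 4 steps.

-----o--ooo----
-----o----o----
-----o----o----  (fixed point — unchanged through step 4)

-----o----o----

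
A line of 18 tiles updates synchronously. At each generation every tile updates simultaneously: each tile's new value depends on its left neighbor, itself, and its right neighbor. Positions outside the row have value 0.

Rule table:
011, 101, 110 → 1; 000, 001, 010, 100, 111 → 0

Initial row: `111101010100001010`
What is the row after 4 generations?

000011100000000000

generation 1: 100110101000000100
generation 2: 000111010000000000
generation 3: 000101100000000000
generation 4: 000011100000000000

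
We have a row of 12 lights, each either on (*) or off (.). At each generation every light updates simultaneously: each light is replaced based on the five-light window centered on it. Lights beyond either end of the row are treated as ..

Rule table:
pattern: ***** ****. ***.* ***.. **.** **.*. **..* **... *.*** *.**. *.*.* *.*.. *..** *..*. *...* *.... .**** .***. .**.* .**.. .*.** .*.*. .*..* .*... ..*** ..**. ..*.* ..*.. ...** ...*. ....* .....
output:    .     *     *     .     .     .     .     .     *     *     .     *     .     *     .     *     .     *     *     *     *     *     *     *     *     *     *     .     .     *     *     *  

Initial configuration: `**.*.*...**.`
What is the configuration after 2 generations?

**..***..**.
**..**...**.

**..**...**.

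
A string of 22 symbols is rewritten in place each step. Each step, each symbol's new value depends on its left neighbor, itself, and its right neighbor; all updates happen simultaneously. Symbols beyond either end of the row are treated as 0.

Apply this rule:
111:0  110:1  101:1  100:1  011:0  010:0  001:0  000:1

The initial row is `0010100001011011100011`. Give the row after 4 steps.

step 1: 1001011100101100111001
step 2: 0100100110010110001100
step 3: 0010010011001011100111
step 4: 1001001001100100110001

1001001001100100110001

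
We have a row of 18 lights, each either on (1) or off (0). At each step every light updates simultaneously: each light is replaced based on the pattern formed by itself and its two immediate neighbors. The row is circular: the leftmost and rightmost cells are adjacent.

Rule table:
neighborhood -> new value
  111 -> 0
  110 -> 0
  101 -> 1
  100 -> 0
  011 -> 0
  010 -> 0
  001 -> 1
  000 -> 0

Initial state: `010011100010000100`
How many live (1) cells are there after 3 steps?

4

100100000100001000
001000001000010001
010000010000100010
count of 1: 4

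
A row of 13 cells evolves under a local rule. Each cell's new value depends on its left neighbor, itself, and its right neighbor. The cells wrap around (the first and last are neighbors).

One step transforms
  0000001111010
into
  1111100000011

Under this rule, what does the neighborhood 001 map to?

0

At position 5 the neighborhood is 001; the next row has 0 there.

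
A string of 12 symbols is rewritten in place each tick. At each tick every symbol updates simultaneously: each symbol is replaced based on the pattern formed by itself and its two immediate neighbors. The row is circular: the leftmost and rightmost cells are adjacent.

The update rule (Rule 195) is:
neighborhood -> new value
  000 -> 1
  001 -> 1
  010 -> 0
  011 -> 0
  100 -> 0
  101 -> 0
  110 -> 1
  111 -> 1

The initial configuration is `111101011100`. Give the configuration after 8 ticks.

tick 1: 011100001101
tick 2: 001101110100
tick 3: 110100110001
tick 4: 110001010110
tick 5: 010110000010
tick 6: 100010111100
tick 7: 001100011101
tick 8: 010101101100

010101101100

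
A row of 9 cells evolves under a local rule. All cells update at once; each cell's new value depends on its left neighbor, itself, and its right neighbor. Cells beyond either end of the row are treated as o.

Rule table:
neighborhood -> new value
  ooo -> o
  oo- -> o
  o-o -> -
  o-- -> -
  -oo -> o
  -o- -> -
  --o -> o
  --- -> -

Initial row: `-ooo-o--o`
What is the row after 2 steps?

-ooo---oo
-ooo--ooo

-ooo--ooo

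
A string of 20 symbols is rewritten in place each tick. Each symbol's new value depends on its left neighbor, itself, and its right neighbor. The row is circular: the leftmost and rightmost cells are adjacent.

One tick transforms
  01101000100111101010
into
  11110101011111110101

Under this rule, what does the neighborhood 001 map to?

At position 0 the neighborhood is 001; the next row has 1 there.

1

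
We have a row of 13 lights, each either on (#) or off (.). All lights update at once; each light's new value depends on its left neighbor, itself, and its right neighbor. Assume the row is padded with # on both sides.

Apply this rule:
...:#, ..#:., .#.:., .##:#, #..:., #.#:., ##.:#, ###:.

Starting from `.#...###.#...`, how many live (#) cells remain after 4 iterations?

4

iteration 1: ...#.#.#...#.
iteration 2: .#.......#...
iteration 3: ...#####...#.
iteration 4: .#.#...#.#...
count of #: 4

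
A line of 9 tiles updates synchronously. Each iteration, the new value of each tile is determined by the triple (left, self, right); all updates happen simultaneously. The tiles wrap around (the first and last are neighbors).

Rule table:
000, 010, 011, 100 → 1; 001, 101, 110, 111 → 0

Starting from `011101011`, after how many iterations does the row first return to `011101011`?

2

010001010
011101011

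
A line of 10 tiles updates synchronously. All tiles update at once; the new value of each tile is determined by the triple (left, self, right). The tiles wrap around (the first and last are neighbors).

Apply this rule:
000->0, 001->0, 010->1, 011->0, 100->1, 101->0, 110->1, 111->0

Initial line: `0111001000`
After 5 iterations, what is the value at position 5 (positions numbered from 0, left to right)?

0

iteration 1: 0001101100
iteration 2: 0000100110
iteration 3: 0000110011
iteration 4: 1000011001
iteration 5: 1100001100
position 5 holds 0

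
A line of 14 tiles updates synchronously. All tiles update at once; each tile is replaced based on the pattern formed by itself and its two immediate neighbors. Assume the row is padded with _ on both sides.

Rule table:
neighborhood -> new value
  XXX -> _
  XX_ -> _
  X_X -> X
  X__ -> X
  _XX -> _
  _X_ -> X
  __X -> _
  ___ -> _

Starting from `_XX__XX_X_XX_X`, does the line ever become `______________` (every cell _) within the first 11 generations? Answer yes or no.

no

___X___XXX__XX
___XX_____X___
_____X____XX__
_____XX_____X_
_______X____XX
_______XX_____
_________X____
_________XX___
___________X__
___________XX_
_____________X
generation 11 is _____________X, still not uniform _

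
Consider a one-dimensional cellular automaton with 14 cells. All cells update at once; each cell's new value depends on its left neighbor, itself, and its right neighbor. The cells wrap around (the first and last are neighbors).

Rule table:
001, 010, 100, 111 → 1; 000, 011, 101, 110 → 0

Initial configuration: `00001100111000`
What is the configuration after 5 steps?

00010011010100
00111100010110
01011010110001
01000010001011
01100111011000

01100111011000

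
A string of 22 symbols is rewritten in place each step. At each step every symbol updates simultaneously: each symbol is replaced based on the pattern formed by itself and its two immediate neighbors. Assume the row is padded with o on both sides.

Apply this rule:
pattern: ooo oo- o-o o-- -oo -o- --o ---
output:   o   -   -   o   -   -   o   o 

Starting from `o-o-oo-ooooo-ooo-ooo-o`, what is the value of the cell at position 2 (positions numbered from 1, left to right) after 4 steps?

o

step 1: --------ooo---o---o---
step 2: oooooooo-o-ooo-ooo-ooo
step 3: ooooooo-----o---o---oo
step 4: oooooo-ooooo-ooo-ooo-o
position 2 holds o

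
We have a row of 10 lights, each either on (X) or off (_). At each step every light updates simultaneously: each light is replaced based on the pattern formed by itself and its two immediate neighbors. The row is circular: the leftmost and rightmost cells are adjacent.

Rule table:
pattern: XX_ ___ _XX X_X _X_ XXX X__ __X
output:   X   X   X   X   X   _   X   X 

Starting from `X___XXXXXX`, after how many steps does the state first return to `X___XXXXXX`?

2

XXXXX_____
X___XXXXXX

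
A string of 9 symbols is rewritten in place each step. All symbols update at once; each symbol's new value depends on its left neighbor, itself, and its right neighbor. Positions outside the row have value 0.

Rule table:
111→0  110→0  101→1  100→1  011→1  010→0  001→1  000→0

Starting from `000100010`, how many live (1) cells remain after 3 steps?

5

001010101
010101010
101010101
count of 1: 5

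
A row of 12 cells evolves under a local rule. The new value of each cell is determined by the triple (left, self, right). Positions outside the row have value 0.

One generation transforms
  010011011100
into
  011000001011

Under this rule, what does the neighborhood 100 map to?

1

At position 2 the neighborhood is 100; the next row has 1 there.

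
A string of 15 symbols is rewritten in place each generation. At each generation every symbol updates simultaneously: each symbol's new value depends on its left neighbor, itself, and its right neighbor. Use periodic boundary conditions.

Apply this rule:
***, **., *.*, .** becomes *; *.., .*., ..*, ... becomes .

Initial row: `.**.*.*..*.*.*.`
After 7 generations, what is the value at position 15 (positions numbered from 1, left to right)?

.***.*....*.*..
.****......*...
.****..........
.****..........  (fixed point — unchanged through generation 7)
position 15 holds .

.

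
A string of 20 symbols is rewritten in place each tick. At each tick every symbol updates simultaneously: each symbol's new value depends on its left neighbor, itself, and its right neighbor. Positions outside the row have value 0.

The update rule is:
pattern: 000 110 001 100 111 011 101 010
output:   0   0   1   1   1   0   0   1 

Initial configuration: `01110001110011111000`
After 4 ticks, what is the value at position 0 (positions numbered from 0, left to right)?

10101010101101110100
10101010100000100110
10101010110001111001
10101010001010110111
position 0 holds 1

1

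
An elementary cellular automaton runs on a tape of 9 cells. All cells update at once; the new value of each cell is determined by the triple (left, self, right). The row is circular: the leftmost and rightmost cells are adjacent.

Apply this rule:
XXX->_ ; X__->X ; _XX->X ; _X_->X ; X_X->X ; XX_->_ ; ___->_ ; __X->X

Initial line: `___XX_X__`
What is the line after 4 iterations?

__XX_XX__

__XX_XXX_
_XX_XX__X
XX_XX_XXX
__XX_XX__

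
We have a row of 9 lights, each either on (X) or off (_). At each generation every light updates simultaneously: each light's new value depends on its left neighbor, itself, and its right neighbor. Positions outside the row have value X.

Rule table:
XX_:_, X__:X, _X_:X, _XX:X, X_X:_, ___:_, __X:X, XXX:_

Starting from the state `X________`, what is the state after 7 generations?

_X_X__X__

_X______X
_XX____XX
_X_X__XX_
_X_XXXX__
_X_X___XX
_X_XX_XX_
_X_X__X__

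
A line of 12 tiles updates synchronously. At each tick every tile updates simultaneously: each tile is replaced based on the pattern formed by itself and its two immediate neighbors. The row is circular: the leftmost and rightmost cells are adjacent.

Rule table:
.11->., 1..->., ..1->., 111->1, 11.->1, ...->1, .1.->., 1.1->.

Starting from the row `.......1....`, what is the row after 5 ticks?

.11111..11..

111111...111
111111.1..11
111111.....1
111111.111..
.11111..11..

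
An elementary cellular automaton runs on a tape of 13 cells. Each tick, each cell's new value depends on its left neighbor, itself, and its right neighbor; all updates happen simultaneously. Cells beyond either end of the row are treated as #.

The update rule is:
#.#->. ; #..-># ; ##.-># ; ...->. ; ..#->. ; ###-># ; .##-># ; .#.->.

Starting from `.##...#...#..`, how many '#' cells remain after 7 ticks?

9

.###...#...#.
.####...#....
.#####...#...
.######...#..
.#######...#.
.########....
.#########...
count of #: 9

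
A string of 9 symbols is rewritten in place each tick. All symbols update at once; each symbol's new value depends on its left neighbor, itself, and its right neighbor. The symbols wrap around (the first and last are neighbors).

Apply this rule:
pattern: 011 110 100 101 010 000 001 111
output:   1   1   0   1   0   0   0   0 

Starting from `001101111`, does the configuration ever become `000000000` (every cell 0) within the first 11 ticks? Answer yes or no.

yes

tick 1: 001111001
tick 2: 001001000
tick 3: 000000000
all cells are 0 at tick 3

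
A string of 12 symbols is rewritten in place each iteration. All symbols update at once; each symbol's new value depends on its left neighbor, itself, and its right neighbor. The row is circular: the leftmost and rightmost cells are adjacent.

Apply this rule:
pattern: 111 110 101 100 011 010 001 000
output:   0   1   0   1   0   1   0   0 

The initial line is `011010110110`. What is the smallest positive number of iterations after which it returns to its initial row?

001010010011
101011011001
101001001100
101101100110
100100110010
110110011010
010011001010
011001101011
001100101001
100110101101
110010100100
011010110110

12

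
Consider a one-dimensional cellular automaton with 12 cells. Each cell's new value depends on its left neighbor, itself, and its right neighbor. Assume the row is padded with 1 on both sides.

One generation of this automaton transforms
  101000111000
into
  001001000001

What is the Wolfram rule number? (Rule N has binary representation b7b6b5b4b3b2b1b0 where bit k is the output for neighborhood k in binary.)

position 7: 111 → 0  (bit 7 = 0)
position 0: 110 → 0  (bit 6 = 0)
position 1: 101 → 0  (bit 5 = 0)
position 3: 100 → 0  (bit 4 = 0)
position 6: 011 → 0  (bit 3 = 0)
position 2: 010 → 1  (bit 2 = 1)
position 5: 001 → 1  (bit 1 = 1)
position 4: 000 → 0  (bit 0 = 0)
bits b7..b0 = 00000110 = 6

6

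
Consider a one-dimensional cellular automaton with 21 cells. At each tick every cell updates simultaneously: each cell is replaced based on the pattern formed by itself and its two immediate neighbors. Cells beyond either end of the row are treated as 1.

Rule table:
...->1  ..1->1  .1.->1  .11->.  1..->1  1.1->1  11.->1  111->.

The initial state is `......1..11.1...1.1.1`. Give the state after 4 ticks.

.......11.........111

111111111.1111111111.
........11.........11
11111111.1111111111..
.......11.........111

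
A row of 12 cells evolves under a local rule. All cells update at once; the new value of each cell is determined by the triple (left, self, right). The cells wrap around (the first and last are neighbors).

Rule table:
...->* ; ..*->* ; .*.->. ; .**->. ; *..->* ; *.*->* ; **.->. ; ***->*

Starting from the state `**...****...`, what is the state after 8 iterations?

**.*.*..*.*.

iteration 1: ..***.**.***
iteration 2: **.*.*..*.*.
iteration 3: ..*.*.**.*.*
iteration 4: **.*.*..*.*.  (repeats iteration 2; period 2)
iteration 8: **.*.*..*.*.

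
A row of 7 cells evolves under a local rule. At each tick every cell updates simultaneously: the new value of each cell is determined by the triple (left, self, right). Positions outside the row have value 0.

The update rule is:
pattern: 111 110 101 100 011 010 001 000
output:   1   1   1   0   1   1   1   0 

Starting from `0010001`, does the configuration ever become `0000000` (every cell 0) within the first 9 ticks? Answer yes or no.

tick 1: 0110011
tick 2: 1110111
tick 3: 1111111
tick 4: 1111111  (fixed point — unchanged through tick 9)
tick 9 is 1111111, still not uniform 0

no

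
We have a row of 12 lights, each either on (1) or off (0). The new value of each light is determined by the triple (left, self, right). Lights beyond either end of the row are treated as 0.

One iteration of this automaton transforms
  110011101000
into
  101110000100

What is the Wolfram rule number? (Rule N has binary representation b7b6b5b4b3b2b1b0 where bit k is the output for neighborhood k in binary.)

position 5: 111 → 0  (bit 7 = 0)
position 1: 110 → 0  (bit 6 = 0)
position 7: 101 → 0  (bit 5 = 0)
position 2: 100 → 1  (bit 4 = 1)
position 0: 011 → 1  (bit 3 = 1)
position 8: 010 → 0  (bit 2 = 0)
position 3: 001 → 1  (bit 1 = 1)
position 10: 000 → 0  (bit 0 = 0)
bits b7..b0 = 00011010 = 26

26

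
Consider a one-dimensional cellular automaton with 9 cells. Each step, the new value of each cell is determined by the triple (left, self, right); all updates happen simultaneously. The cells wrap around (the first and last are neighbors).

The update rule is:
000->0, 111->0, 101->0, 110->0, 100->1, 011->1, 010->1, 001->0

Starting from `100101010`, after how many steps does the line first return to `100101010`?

2

110101010
100101010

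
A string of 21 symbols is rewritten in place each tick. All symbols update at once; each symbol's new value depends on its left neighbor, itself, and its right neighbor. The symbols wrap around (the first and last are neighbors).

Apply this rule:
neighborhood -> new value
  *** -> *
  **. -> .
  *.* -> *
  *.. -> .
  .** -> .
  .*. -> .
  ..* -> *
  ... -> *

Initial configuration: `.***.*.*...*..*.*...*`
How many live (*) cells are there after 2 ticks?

8

*.*.*.*..**..*.*..**.
.*.*.*..*...*.*..*..*
count of *: 8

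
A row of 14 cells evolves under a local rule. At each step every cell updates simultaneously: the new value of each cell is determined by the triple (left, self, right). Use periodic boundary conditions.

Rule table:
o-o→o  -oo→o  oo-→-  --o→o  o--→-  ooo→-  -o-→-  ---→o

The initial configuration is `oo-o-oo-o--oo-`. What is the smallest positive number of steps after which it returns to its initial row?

14

o-o-oo-o--oo-o
-o-oo-o--oo-oo
o-oo-o--oo-oo-
-oo-o--oo-oo-o
oo-o--oo-oo-o-
o-o--oo-oo-o-o
-o--oo-oo-o-oo
o--oo-oo-o-oo-
--oo-oo-o-oo-o
-oo-oo-o-oo-o-
oo-oo-o-oo-o--
o-oo-o-oo-o--o
-oo-o-oo-o--oo
oo-o-oo-o--oo-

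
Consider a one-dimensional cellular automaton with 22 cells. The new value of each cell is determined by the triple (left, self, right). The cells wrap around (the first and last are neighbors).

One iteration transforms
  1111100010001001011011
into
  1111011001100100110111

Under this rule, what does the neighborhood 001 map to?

At position 7 the neighborhood is 001; the next row has 0 there.

0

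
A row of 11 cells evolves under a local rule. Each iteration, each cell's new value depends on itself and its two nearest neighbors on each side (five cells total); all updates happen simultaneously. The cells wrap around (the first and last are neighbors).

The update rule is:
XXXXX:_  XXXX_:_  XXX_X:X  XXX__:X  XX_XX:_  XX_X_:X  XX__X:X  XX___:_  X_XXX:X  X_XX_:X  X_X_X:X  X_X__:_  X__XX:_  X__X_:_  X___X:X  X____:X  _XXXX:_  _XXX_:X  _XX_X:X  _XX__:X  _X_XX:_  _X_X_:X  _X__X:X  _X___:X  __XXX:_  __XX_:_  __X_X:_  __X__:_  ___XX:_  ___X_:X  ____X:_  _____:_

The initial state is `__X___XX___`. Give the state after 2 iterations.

iteration 1: _X_XX__X_X_
iteration 2: ___XXX__X_X

___XXX__X_X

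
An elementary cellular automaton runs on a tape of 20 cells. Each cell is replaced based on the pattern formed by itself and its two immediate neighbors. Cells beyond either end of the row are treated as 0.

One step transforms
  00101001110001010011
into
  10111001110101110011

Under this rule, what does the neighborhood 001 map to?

At position 1 the neighborhood is 001; the next row has 0 there.

0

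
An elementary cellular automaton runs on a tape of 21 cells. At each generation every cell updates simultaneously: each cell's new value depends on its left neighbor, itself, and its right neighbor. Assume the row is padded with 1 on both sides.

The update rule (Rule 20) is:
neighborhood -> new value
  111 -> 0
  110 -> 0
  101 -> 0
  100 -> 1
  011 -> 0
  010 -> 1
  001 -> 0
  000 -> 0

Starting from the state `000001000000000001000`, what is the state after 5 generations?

generation 1: 100001100000000001100
generation 2: 010000010000000000010
generation 3: 011000011000000000010
generation 4: 000100000100000000010
generation 5: 100110000110000000010

100110000110000000010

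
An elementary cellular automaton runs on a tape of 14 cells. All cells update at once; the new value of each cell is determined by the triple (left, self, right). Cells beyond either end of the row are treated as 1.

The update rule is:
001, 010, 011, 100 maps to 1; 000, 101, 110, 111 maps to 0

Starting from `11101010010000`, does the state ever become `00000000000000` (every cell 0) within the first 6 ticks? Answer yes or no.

no

00001011111001
10011010000111
01110011001100
01001110111011
01111000100010
01000101110110
tick 6 is 01000101110110, still not uniform 0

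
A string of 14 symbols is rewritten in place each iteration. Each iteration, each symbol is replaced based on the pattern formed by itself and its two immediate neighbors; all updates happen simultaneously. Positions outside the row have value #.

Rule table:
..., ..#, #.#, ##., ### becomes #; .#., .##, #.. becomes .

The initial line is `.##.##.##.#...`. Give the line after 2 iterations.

#.##.##.##..##
##.##.##.#.#.#

##.##.##.#.#.#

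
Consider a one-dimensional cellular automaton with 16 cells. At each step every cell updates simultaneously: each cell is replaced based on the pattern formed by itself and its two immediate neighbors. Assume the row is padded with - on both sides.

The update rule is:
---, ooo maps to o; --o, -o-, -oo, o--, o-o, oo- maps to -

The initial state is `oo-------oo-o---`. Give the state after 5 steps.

step 1: ---ooooo------oo
step 2: oo--ooo--oooo---
step 3: -----o----oo--oo
step 4: oooo---oo-------
step 5: -oo--o----oooooo

-oo--o----oooooo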